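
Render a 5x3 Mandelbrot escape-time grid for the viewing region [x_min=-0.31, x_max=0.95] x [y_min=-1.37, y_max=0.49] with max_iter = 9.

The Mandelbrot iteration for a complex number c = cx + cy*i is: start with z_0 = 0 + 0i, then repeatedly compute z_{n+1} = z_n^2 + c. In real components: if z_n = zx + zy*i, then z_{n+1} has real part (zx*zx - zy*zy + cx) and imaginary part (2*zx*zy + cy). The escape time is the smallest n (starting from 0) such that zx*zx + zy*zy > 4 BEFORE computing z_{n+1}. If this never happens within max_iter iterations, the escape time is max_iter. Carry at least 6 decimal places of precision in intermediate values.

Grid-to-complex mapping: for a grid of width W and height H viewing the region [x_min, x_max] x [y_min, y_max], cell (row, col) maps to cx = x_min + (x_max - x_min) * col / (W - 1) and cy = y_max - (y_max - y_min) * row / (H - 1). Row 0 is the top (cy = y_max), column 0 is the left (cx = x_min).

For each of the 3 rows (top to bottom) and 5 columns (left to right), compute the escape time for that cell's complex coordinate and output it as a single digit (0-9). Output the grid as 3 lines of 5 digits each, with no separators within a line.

Answer: 99932
99932
22222

Derivation:
(row=0, col=0): c = -0.3100 + 0.4900i → escape time 9
(row=0, col=1): c = 0.0050 + 0.4900i → escape time 9
(row=0, col=2): c = 0.3200 + 0.4900i → escape time 9
(row=0, col=3): c = 0.6350 + 0.4900i → escape time 3
(row=0, col=4): c = 0.9500 + 0.4900i → escape time 2
(row=1, col=0): c = -0.3100 + -0.4400i → escape time 9
(row=1, col=1): c = 0.0050 + -0.4400i → escape time 9
(row=1, col=2): c = 0.3200 + -0.4400i → escape time 9
(row=1, col=3): c = 0.6350 + -0.4400i → escape time 3
(row=1, col=4): c = 0.9500 + -0.4400i → escape time 2
(row=2, col=0): c = -0.3100 + -1.3700i → escape time 2
(row=2, col=1): c = 0.0050 + -1.3700i → escape time 2
(row=2, col=2): c = 0.3200 + -1.3700i → escape time 2
(row=2, col=3): c = 0.6350 + -1.3700i → escape time 2
(row=2, col=4): c = 0.9500 + -1.3700i → escape time 2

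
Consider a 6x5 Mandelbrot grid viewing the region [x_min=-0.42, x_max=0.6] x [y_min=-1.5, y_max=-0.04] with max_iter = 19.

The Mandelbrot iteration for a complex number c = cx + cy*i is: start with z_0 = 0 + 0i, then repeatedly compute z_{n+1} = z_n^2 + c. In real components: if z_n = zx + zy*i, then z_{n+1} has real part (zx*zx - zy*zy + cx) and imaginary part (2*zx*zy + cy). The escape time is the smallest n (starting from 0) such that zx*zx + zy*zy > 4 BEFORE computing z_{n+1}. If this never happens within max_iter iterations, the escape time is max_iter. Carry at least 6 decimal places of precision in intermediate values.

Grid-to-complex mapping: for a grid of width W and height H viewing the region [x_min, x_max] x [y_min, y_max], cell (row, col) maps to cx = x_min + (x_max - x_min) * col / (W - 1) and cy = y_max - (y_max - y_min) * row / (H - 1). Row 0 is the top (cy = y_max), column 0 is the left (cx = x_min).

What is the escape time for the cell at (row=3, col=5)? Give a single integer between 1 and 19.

z_0 = 0 + 0i, c = 0.6000 + -1.1350i
Iter 1: z = 0.6000 + -1.1350i, |z|^2 = 1.6482
Iter 2: z = -0.3282 + -2.4970i, |z|^2 = 6.3427
Escaped at iteration 2

Answer: 2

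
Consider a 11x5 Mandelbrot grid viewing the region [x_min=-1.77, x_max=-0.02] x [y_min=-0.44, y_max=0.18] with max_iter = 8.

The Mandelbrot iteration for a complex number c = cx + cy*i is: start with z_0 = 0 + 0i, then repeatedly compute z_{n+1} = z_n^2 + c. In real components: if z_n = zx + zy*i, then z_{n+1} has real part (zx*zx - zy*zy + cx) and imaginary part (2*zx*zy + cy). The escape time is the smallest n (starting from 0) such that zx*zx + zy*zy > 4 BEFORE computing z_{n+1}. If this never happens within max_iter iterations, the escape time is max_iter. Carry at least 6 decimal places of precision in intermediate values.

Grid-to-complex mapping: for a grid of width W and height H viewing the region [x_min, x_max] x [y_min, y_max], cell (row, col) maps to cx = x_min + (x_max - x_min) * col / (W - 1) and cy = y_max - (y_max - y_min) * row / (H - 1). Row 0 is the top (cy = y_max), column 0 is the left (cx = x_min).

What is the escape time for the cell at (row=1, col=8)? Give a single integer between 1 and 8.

Answer: 8

Derivation:
z_0 = 0 + 0i, c = -0.3700 + 0.0250i
Iter 1: z = -0.3700 + 0.0250i, |z|^2 = 0.1375
Iter 2: z = -0.2337 + 0.0065i, |z|^2 = 0.0547
Iter 3: z = -0.3154 + 0.0220i, |z|^2 = 0.1000
Iter 4: z = -0.2710 + 0.0111i, |z|^2 = 0.0736
Iter 5: z = -0.2967 + 0.0190i, |z|^2 = 0.0884
Iter 6: z = -0.2823 + 0.0138i, |z|^2 = 0.0799
Iter 7: z = -0.2905 + 0.0172i, |z|^2 = 0.0847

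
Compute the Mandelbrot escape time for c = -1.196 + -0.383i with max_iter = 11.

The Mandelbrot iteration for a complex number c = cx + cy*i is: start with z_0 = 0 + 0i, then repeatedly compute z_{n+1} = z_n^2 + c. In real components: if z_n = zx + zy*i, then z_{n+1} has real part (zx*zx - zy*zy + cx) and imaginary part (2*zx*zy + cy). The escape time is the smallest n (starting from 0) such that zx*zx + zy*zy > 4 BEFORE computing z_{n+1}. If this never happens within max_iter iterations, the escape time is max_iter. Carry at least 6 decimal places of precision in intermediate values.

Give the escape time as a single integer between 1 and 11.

Answer: 8

Derivation:
z_0 = 0 + 0i, c = -1.1960 + -0.3830i
Iter 1: z = -1.1960 + -0.3830i, |z|^2 = 1.5771
Iter 2: z = 0.0877 + 0.5331i, |z|^2 = 0.2919
Iter 3: z = -1.4725 + -0.2895i, |z|^2 = 2.2522
Iter 4: z = 0.8886 + 0.4695i, |z|^2 = 1.0100
Iter 5: z = -0.6268 + 0.4513i, |z|^2 = 0.5966
Iter 6: z = -1.0068 + -0.9488i, |z|^2 = 1.9139
Iter 7: z = -1.0827 + 1.5275i, |z|^2 = 3.5055
Iter 8: z = -2.3572 + -3.6906i, |z|^2 = 19.1773
Escaped at iteration 8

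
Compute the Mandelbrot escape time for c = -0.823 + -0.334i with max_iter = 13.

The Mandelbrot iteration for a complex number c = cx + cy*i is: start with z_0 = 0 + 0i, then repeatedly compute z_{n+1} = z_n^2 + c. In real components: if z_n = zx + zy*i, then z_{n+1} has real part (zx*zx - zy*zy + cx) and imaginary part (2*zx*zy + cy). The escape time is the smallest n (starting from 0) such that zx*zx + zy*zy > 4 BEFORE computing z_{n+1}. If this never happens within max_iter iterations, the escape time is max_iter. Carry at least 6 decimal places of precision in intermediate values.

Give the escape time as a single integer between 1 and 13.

Answer: 8

Derivation:
z_0 = 0 + 0i, c = -0.8230 + -0.3340i
Iter 1: z = -0.8230 + -0.3340i, |z|^2 = 0.7889
Iter 2: z = -0.2572 + 0.2158i, |z|^2 = 0.1127
Iter 3: z = -0.8034 + -0.4450i, |z|^2 = 0.8435
Iter 4: z = -0.3756 + 0.3810i, |z|^2 = 0.2862
Iter 5: z = -0.8271 + -0.6202i, |z|^2 = 1.0688
Iter 6: z = -0.5236 + 0.6920i, |z|^2 = 0.7529
Iter 7: z = -1.0277 + -1.0586i, |z|^2 = 2.1767
Iter 8: z = -0.8874 + 1.8418i, |z|^2 = 4.1797
Escaped at iteration 8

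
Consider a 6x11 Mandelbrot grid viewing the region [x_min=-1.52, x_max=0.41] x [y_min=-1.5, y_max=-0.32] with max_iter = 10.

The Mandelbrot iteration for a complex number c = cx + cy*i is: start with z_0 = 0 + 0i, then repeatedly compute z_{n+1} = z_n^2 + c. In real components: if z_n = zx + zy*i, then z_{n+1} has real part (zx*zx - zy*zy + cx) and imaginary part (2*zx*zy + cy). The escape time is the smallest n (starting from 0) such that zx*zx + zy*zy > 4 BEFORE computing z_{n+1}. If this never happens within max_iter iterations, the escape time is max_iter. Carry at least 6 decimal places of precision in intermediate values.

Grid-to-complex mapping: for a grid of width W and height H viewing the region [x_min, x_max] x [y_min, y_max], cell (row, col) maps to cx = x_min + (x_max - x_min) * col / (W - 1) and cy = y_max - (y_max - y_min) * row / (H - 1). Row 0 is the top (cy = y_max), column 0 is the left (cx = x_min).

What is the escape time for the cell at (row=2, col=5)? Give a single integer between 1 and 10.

Answer: 8

Derivation:
z_0 = 0 + 0i, c = 0.4100 + -0.5560i
Iter 1: z = 0.4100 + -0.5560i, |z|^2 = 0.4772
Iter 2: z = 0.2690 + -1.0119i, |z|^2 = 1.0963
Iter 3: z = -0.5416 + -1.1003i, |z|^2 = 1.5041
Iter 4: z = -0.5074 + 0.6360i, |z|^2 = 0.6619
Iter 5: z = 0.2630 + -1.2014i, |z|^2 = 1.5124
Iter 6: z = -0.9641 + -1.1878i, |z|^2 = 2.3404
Iter 7: z = -0.0714 + 1.7344i, |z|^2 = 3.0132
Iter 8: z = -2.5930 + -0.8037i, |z|^2 = 7.3694
Escaped at iteration 8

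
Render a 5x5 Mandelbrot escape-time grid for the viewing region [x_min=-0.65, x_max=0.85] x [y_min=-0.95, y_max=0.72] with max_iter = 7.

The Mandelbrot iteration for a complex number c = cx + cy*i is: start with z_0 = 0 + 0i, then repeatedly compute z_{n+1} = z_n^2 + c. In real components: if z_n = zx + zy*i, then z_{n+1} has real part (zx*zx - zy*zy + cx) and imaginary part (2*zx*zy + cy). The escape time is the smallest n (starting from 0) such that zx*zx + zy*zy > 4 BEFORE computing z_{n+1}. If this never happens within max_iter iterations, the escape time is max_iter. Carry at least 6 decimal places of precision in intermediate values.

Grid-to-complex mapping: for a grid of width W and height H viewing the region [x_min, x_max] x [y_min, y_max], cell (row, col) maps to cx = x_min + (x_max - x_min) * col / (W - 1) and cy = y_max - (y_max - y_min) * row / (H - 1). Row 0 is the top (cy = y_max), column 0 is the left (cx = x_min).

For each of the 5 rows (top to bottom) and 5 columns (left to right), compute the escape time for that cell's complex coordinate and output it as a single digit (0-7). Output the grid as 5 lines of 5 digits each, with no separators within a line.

Answer: 57742
77763
77753
77753
46532

Derivation:
(row=0, col=0): c = -0.6500 + 0.7200i → escape time 5
(row=0, col=1): c = -0.2750 + 0.7200i → escape time 7
(row=0, col=2): c = 0.1000 + 0.7200i → escape time 7
(row=0, col=3): c = 0.4750 + 0.7200i → escape time 4
(row=0, col=4): c = 0.8500 + 0.7200i → escape time 2
(row=1, col=0): c = -0.6500 + 0.3025i → escape time 7
(row=1, col=1): c = -0.2750 + 0.3025i → escape time 7
(row=1, col=2): c = 0.1000 + 0.3025i → escape time 7
(row=1, col=3): c = 0.4750 + 0.3025i → escape time 6
(row=1, col=4): c = 0.8500 + 0.3025i → escape time 3
(row=2, col=0): c = -0.6500 + -0.1150i → escape time 7
(row=2, col=1): c = -0.2750 + -0.1150i → escape time 7
(row=2, col=2): c = 0.1000 + -0.1150i → escape time 7
(row=2, col=3): c = 0.4750 + -0.1150i → escape time 5
(row=2, col=4): c = 0.8500 + -0.1150i → escape time 3
(row=3, col=0): c = -0.6500 + -0.5325i → escape time 7
(row=3, col=1): c = -0.2750 + -0.5325i → escape time 7
(row=3, col=2): c = 0.1000 + -0.5325i → escape time 7
(row=3, col=3): c = 0.4750 + -0.5325i → escape time 5
(row=3, col=4): c = 0.8500 + -0.5325i → escape time 3
(row=4, col=0): c = -0.6500 + -0.9500i → escape time 4
(row=4, col=1): c = -0.2750 + -0.9500i → escape time 6
(row=4, col=2): c = 0.1000 + -0.9500i → escape time 5
(row=4, col=3): c = 0.4750 + -0.9500i → escape time 3
(row=4, col=4): c = 0.8500 + -0.9500i → escape time 2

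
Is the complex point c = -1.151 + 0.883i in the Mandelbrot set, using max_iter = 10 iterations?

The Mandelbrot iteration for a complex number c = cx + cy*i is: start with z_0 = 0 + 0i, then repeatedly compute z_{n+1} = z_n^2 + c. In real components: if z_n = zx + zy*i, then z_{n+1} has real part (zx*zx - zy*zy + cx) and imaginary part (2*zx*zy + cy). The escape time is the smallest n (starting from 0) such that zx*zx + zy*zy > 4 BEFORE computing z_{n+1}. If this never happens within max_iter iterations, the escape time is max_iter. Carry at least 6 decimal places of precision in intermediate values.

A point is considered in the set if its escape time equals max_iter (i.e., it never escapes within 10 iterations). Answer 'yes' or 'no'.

z_0 = 0 + 0i, c = -1.1510 + 0.8830i
Iter 1: z = -1.1510 + 0.8830i, |z|^2 = 2.1045
Iter 2: z = -0.6059 + -1.1497i, |z|^2 = 1.6888
Iter 3: z = -2.1056 + 2.2761i, |z|^2 = 9.6145
Escaped at iteration 3

Answer: no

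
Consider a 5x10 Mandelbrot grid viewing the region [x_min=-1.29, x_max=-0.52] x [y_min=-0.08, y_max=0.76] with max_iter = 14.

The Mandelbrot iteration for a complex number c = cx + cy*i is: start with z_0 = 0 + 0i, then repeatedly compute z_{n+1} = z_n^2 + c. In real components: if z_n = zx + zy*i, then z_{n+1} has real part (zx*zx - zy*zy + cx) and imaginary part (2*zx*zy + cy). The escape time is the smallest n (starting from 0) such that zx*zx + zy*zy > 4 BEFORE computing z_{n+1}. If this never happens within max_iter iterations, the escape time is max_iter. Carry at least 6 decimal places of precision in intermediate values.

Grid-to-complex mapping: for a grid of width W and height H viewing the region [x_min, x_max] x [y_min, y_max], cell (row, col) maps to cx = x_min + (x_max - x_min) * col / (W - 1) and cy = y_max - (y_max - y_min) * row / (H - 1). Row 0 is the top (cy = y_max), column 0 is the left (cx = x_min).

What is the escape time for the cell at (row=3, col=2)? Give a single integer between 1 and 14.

z_0 = 0 + 0i, c = -0.9050 + 0.4800i
Iter 1: z = -0.9050 + 0.4800i, |z|^2 = 1.0494
Iter 2: z = -0.3164 + -0.3888i, |z|^2 = 0.2513
Iter 3: z = -0.9561 + 0.7260i, |z|^2 = 1.4412
Iter 4: z = -0.5180 + -0.9082i, |z|^2 = 1.0932
Iter 5: z = -1.4616 + 1.4210i, |z|^2 = 4.1553
Escaped at iteration 5

Answer: 5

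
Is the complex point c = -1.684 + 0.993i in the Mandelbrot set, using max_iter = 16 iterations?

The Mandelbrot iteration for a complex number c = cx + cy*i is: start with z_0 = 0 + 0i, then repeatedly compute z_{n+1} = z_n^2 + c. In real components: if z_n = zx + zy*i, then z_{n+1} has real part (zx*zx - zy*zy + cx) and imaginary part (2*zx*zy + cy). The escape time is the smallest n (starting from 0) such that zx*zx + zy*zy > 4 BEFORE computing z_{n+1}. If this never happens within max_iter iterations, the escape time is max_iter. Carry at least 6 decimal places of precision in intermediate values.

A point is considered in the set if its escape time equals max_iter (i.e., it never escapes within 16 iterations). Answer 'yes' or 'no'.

Answer: no

Derivation:
z_0 = 0 + 0i, c = -1.6840 + 0.9930i
Iter 1: z = -1.6840 + 0.9930i, |z|^2 = 3.8219
Iter 2: z = 0.1658 + -2.3514i, |z|^2 = 5.5567
Escaped at iteration 2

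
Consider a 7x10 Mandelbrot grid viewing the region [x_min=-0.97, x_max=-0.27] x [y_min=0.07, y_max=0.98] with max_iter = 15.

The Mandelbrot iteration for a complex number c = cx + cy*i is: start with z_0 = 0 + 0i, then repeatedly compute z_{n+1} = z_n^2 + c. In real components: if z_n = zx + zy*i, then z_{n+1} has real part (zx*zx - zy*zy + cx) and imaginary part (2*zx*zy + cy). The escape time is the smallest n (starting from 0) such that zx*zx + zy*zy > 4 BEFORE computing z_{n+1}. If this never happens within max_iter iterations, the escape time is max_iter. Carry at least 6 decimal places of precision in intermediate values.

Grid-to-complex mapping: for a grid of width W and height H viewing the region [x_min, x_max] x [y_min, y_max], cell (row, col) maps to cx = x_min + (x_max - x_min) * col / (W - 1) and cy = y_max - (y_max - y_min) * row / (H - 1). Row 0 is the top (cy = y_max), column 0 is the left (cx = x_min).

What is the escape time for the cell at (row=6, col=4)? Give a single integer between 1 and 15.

z_0 = 0 + 0i, c = -0.5033 + 0.3733i
Iter 1: z = -0.5033 + 0.3733i, |z|^2 = 0.3927
Iter 2: z = -0.3894 + -0.0025i, |z|^2 = 0.1516
Iter 3: z = -0.3517 + 0.3753i, |z|^2 = 0.2645
Iter 4: z = -0.5204 + 0.1093i, |z|^2 = 0.2828
Iter 5: z = -0.2444 + 0.2595i, |z|^2 = 0.1271
Iter 6: z = -0.5109 + 0.2465i, |z|^2 = 0.3218
Iter 7: z = -0.3030 + 0.1215i, |z|^2 = 0.1066
Iter 8: z = -0.4263 + 0.2997i, |z|^2 = 0.2715
Iter 9: z = -0.4115 + 0.1178i, |z|^2 = 0.1832
Iter 10: z = -0.3479 + 0.2764i, |z|^2 = 0.1974
Iter 11: z = -0.4587 + 0.1810i, |z|^2 = 0.2432
Iter 12: z = -0.3257 + 0.2073i, |z|^2 = 0.1491
Iter 13: z = -0.4402 + 0.2383i, |z|^2 = 0.2506
Iter 14: z = -0.3663 + 0.1635i, |z|^2 = 0.1609

Answer: 15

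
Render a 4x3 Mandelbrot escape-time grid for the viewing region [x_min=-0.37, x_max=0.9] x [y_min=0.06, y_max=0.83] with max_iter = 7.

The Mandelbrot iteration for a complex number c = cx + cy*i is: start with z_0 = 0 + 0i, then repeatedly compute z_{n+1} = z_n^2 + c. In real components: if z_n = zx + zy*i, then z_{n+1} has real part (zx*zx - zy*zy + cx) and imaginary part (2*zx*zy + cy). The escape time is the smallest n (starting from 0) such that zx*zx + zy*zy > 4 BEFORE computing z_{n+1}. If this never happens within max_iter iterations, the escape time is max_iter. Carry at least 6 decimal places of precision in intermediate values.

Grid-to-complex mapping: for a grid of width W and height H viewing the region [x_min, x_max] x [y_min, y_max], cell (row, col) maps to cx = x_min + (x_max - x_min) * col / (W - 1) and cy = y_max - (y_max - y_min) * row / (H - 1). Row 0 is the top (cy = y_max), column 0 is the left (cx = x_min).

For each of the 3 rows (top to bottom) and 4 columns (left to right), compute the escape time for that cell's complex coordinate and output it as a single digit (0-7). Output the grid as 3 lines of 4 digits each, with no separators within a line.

Answer: 6732
7753
7753

Derivation:
(row=0, col=0): c = -0.3700 + 0.8300i → escape time 6
(row=0, col=1): c = 0.0533 + 0.8300i → escape time 7
(row=0, col=2): c = 0.4767 + 0.8300i → escape time 3
(row=0, col=3): c = 0.9000 + 0.8300i → escape time 2
(row=1, col=0): c = -0.3700 + 0.4450i → escape time 7
(row=1, col=1): c = 0.0533 + 0.4450i → escape time 7
(row=1, col=2): c = 0.4767 + 0.4450i → escape time 5
(row=1, col=3): c = 0.9000 + 0.4450i → escape time 3
(row=2, col=0): c = -0.3700 + 0.0600i → escape time 7
(row=2, col=1): c = 0.0533 + 0.0600i → escape time 7
(row=2, col=2): c = 0.4767 + 0.0600i → escape time 5
(row=2, col=3): c = 0.9000 + 0.0600i → escape time 3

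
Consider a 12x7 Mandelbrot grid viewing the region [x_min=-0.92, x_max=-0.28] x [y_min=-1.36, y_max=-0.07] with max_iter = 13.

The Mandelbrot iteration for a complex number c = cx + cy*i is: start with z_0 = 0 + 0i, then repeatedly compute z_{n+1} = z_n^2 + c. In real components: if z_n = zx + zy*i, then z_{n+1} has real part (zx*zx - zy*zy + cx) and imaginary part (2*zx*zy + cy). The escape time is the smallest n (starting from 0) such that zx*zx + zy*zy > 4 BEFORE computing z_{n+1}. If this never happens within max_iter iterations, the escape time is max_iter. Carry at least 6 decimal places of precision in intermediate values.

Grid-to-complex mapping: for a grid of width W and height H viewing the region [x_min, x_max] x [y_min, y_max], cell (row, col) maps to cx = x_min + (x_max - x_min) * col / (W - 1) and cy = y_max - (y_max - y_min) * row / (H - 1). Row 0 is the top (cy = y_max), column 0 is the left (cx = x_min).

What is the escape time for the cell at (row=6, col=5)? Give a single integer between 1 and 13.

z_0 = 0 + 0i, c = -0.6291 + -1.3600i
Iter 1: z = -0.6291 + -1.3600i, |z|^2 = 2.2454
Iter 2: z = -2.0829 + 0.3511i, |z|^2 = 4.4619
Escaped at iteration 2

Answer: 2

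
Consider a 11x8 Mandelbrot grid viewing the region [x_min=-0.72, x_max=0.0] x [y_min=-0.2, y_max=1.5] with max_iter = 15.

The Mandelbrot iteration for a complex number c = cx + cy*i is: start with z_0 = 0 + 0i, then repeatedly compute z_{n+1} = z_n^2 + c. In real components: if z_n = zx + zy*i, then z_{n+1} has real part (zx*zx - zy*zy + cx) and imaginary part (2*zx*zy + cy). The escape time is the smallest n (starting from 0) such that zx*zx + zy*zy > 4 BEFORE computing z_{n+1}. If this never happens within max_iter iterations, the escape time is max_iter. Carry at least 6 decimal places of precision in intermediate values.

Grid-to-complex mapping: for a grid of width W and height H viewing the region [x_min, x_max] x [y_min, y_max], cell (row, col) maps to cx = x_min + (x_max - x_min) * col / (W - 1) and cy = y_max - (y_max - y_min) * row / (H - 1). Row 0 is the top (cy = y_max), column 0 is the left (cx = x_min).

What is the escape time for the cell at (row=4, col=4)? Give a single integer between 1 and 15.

Answer: 15

Derivation:
z_0 = 0 + 0i, c = -0.4320 + 0.5286i
Iter 1: z = -0.4320 + 0.5286i, |z|^2 = 0.4660
Iter 2: z = -0.5248 + 0.0719i, |z|^2 = 0.2805
Iter 3: z = -0.1618 + 0.4531i, |z|^2 = 0.2315
Iter 4: z = -0.6111 + 0.3819i, |z|^2 = 0.5194
Iter 5: z = -0.2044 + 0.0617i, |z|^2 = 0.0456
Iter 6: z = -0.3940 + 0.5033i, |z|^2 = 0.4086
Iter 7: z = -0.5301 + 0.1319i, |z|^2 = 0.2984
Iter 8: z = -0.1684 + 0.3887i, |z|^2 = 0.1795
Iter 9: z = -0.5548 + 0.3976i, |z|^2 = 0.4659
Iter 10: z = -0.2824 + 0.0874i, |z|^2 = 0.0874
Iter 11: z = -0.3599 + 0.4792i, |z|^2 = 0.3592
Iter 12: z = -0.5321 + 0.1836i, |z|^2 = 0.3169
Iter 13: z = -0.1826 + 0.3332i, |z|^2 = 0.1443
Iter 14: z = -0.5097 + 0.4069i, |z|^2 = 0.4253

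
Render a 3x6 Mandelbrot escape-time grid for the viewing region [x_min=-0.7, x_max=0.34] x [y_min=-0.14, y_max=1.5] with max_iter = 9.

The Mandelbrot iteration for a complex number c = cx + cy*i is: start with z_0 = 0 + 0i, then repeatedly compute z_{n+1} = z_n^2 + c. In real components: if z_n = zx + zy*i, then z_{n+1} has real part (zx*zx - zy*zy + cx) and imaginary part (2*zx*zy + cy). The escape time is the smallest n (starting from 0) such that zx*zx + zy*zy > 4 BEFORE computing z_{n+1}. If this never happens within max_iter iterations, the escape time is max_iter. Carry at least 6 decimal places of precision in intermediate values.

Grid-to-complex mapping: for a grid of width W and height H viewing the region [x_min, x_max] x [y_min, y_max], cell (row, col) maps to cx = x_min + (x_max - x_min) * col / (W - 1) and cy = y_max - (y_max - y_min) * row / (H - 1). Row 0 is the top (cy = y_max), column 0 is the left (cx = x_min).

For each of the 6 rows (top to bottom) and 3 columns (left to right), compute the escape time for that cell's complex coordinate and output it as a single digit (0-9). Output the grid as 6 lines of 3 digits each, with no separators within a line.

(row=0, col=0): c = -0.7000 + 1.5000i → escape time 2
(row=0, col=1): c = -0.1800 + 1.5000i → escape time 2
(row=0, col=2): c = 0.3400 + 1.5000i → escape time 2
(row=1, col=0): c = -0.7000 + 1.1720i → escape time 3
(row=1, col=1): c = -0.1800 + 1.1720i → escape time 4
(row=1, col=2): c = 0.3400 + 1.1720i → escape time 2
(row=2, col=0): c = -0.7000 + 0.8440i → escape time 4
(row=2, col=1): c = -0.1800 + 0.8440i → escape time 9
(row=2, col=2): c = 0.3400 + 0.8440i → escape time 4
(row=3, col=0): c = -0.7000 + 0.5160i → escape time 7
(row=3, col=1): c = -0.1800 + 0.5160i → escape time 9
(row=3, col=2): c = 0.3400 + 0.5160i → escape time 9
(row=4, col=0): c = -0.7000 + 0.1880i → escape time 9
(row=4, col=1): c = -0.1800 + 0.1880i → escape time 9
(row=4, col=2): c = 0.3400 + 0.1880i → escape time 9
(row=5, col=0): c = -0.7000 + -0.1400i → escape time 9
(row=5, col=1): c = -0.1800 + -0.1400i → escape time 9
(row=5, col=2): c = 0.3400 + -0.1400i → escape time 9

Answer: 222
342
494
799
999
999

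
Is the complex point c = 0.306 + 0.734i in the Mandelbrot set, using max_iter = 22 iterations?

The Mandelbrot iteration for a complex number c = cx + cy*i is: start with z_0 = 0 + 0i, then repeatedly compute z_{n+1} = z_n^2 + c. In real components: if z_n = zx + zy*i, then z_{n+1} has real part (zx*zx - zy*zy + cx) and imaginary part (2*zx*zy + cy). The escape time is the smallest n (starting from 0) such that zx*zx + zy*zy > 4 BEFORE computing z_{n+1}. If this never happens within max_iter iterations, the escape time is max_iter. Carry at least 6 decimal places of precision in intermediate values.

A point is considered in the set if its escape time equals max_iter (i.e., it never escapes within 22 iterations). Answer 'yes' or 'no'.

Answer: no

Derivation:
z_0 = 0 + 0i, c = 0.3060 + 0.7340i
Iter 1: z = 0.3060 + 0.7340i, |z|^2 = 0.6324
Iter 2: z = -0.1391 + 1.1832i, |z|^2 = 1.4193
Iter 3: z = -1.0746 + 0.4048i, |z|^2 = 1.3187
Iter 4: z = 1.2970 + -0.1360i, |z|^2 = 1.7006
Iter 5: z = 1.9696 + 0.3813i, |z|^2 = 4.0249
Escaped at iteration 5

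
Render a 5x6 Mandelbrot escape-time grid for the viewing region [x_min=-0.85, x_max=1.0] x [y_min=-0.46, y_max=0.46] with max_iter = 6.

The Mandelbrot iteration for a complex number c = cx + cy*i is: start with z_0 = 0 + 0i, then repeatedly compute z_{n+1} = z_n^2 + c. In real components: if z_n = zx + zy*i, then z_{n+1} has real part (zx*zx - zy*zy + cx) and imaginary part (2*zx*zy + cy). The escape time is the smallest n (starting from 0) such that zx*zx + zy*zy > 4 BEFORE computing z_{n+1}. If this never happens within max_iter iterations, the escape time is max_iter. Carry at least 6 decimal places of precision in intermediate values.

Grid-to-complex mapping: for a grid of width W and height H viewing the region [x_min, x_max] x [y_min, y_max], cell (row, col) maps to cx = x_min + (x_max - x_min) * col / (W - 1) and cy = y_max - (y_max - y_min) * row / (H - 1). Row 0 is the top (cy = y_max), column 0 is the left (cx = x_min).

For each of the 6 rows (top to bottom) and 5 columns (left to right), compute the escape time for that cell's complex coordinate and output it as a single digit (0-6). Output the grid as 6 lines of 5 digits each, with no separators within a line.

Answer: 66642
66642
66642
66642
66642
66642

Derivation:
(row=0, col=0): c = -0.8500 + 0.4600i → escape time 6
(row=0, col=1): c = -0.3875 + 0.4600i → escape time 6
(row=0, col=2): c = 0.0750 + 0.4600i → escape time 6
(row=0, col=3): c = 0.5375 + 0.4600i → escape time 4
(row=0, col=4): c = 1.0000 + 0.4600i → escape time 2
(row=1, col=0): c = -0.8500 + 0.2760i → escape time 6
(row=1, col=1): c = -0.3875 + 0.2760i → escape time 6
(row=1, col=2): c = 0.0750 + 0.2760i → escape time 6
(row=1, col=3): c = 0.5375 + 0.2760i → escape time 4
(row=1, col=4): c = 1.0000 + 0.2760i → escape time 2
(row=2, col=0): c = -0.8500 + 0.0920i → escape time 6
(row=2, col=1): c = -0.3875 + 0.0920i → escape time 6
(row=2, col=2): c = 0.0750 + 0.0920i → escape time 6
(row=2, col=3): c = 0.5375 + 0.0920i → escape time 4
(row=2, col=4): c = 1.0000 + 0.0920i → escape time 2
(row=3, col=0): c = -0.8500 + -0.0920i → escape time 6
(row=3, col=1): c = -0.3875 + -0.0920i → escape time 6
(row=3, col=2): c = 0.0750 + -0.0920i → escape time 6
(row=3, col=3): c = 0.5375 + -0.0920i → escape time 4
(row=3, col=4): c = 1.0000 + -0.0920i → escape time 2
(row=4, col=0): c = -0.8500 + -0.2760i → escape time 6
(row=4, col=1): c = -0.3875 + -0.2760i → escape time 6
(row=4, col=2): c = 0.0750 + -0.2760i → escape time 6
(row=4, col=3): c = 0.5375 + -0.2760i → escape time 4
(row=4, col=4): c = 1.0000 + -0.2760i → escape time 2
(row=5, col=0): c = -0.8500 + -0.4600i → escape time 6
(row=5, col=1): c = -0.3875 + -0.4600i → escape time 6
(row=5, col=2): c = 0.0750 + -0.4600i → escape time 6
(row=5, col=3): c = 0.5375 + -0.4600i → escape time 4
(row=5, col=4): c = 1.0000 + -0.4600i → escape time 2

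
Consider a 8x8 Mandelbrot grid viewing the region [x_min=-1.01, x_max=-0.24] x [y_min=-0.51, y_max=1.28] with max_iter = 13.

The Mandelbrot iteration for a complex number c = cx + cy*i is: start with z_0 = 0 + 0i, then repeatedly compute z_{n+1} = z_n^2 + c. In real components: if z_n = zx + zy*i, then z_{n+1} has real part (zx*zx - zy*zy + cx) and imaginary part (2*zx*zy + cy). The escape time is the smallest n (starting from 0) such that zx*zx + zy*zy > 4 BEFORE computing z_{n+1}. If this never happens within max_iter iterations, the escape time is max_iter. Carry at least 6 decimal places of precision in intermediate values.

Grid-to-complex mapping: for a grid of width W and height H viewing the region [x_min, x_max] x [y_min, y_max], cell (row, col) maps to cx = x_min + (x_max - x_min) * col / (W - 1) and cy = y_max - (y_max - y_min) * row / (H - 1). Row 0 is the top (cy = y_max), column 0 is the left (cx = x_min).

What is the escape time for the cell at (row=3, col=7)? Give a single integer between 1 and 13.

Answer: 13

Derivation:
z_0 = 0 + 0i, c = -0.2400 + 0.5129i
Iter 1: z = -0.2400 + 0.5129i, |z|^2 = 0.3206
Iter 2: z = -0.4454 + 0.2667i, |z|^2 = 0.2695
Iter 3: z = -0.1127 + 0.2753i, |z|^2 = 0.0885
Iter 4: z = -0.3031 + 0.4508i, |z|^2 = 0.2951
Iter 5: z = -0.3514 + 0.2396i, |z|^2 = 0.1809
Iter 6: z = -0.1740 + 0.3445i, |z|^2 = 0.1489
Iter 7: z = -0.3284 + 0.3930i, |z|^2 = 0.2623
Iter 8: z = -0.2866 + 0.2547i, |z|^2 = 0.1470
Iter 9: z = -0.2227 + 0.3668i, |z|^2 = 0.1842
Iter 10: z = -0.3250 + 0.3494i, |z|^2 = 0.2277
Iter 11: z = -0.2565 + 0.2858i, |z|^2 = 0.1474
Iter 12: z = -0.2559 + 0.3663i, |z|^2 = 0.1996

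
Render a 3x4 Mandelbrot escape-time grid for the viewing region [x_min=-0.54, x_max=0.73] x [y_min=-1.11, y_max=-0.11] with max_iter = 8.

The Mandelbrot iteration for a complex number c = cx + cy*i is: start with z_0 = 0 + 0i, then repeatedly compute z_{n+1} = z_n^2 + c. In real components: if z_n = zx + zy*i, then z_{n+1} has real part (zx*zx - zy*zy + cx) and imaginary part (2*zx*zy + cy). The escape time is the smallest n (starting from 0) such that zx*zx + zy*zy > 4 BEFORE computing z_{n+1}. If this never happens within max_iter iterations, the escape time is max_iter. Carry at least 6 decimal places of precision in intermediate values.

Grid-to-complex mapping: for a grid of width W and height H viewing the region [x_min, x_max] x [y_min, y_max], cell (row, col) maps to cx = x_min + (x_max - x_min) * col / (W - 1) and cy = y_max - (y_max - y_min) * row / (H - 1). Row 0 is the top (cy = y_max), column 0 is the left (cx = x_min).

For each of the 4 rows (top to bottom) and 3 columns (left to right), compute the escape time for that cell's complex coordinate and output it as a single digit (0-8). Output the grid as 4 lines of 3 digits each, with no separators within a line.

(row=0, col=0): c = -0.5400 + -0.1100i → escape time 8
(row=0, col=1): c = 0.0950 + -0.1100i → escape time 8
(row=0, col=2): c = 0.7300 + -0.1100i → escape time 3
(row=1, col=0): c = -0.5400 + -0.4433i → escape time 8
(row=1, col=1): c = 0.0950 + -0.4433i → escape time 8
(row=1, col=2): c = 0.7300 + -0.4433i → escape time 3
(row=2, col=0): c = -0.5400 + -0.7767i → escape time 5
(row=2, col=1): c = 0.0950 + -0.7767i → escape time 7
(row=2, col=2): c = 0.7300 + -0.7767i → escape time 2
(row=3, col=0): c = -0.5400 + -1.1100i → escape time 3
(row=3, col=1): c = 0.0950 + -1.1100i → escape time 4
(row=3, col=2): c = 0.7300 + -1.1100i → escape time 2

Answer: 883
883
572
342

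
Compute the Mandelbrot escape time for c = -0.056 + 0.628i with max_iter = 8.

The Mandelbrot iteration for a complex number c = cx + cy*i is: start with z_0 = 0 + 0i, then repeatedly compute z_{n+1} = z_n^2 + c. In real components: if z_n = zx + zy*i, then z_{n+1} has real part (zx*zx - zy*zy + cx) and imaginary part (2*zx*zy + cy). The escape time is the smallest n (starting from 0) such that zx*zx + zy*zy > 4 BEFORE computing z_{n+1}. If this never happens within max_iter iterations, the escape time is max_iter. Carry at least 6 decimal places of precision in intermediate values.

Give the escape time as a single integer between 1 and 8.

Answer: 8

Derivation:
z_0 = 0 + 0i, c = -0.0560 + 0.6280i
Iter 1: z = -0.0560 + 0.6280i, |z|^2 = 0.3975
Iter 2: z = -0.4472 + 0.5577i, |z|^2 = 0.5110
Iter 3: z = -0.1670 + 0.1292i, |z|^2 = 0.0446
Iter 4: z = -0.0448 + 0.5849i, |z|^2 = 0.3441
Iter 5: z = -0.3961 + 0.5756i, |z|^2 = 0.4882
Iter 6: z = -0.2304 + 0.1721i, |z|^2 = 0.0827
Iter 7: z = -0.0325 + 0.5487i, |z|^2 = 0.3021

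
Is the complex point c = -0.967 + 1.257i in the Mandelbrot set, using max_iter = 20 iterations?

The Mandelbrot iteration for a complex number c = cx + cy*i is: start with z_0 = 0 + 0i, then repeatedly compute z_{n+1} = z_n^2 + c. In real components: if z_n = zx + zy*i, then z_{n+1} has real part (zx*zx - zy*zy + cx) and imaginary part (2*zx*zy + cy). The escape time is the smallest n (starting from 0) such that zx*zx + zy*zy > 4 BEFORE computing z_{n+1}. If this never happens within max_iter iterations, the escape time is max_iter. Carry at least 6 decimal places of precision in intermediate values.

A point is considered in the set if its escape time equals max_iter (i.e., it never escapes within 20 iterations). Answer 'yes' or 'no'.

Answer: no

Derivation:
z_0 = 0 + 0i, c = -0.9670 + 1.2570i
Iter 1: z = -0.9670 + 1.2570i, |z|^2 = 2.5151
Iter 2: z = -1.6120 + -1.1740i, |z|^2 = 3.9768
Iter 3: z = 0.2530 + 5.0420i, |z|^2 = 25.4858
Escaped at iteration 3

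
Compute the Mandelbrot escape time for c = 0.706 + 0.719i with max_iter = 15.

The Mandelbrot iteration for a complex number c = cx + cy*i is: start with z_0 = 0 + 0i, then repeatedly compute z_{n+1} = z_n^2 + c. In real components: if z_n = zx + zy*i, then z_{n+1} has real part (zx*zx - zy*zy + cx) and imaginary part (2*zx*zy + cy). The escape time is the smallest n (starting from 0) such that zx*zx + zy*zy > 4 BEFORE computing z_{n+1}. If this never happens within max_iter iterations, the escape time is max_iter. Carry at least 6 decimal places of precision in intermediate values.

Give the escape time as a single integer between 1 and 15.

Answer: 3

Derivation:
z_0 = 0 + 0i, c = 0.7060 + 0.7190i
Iter 1: z = 0.7060 + 0.7190i, |z|^2 = 1.0154
Iter 2: z = 0.6875 + 1.7342i, |z|^2 = 3.4802
Iter 3: z = -1.8289 + 3.1035i, |z|^2 = 12.9765
Escaped at iteration 3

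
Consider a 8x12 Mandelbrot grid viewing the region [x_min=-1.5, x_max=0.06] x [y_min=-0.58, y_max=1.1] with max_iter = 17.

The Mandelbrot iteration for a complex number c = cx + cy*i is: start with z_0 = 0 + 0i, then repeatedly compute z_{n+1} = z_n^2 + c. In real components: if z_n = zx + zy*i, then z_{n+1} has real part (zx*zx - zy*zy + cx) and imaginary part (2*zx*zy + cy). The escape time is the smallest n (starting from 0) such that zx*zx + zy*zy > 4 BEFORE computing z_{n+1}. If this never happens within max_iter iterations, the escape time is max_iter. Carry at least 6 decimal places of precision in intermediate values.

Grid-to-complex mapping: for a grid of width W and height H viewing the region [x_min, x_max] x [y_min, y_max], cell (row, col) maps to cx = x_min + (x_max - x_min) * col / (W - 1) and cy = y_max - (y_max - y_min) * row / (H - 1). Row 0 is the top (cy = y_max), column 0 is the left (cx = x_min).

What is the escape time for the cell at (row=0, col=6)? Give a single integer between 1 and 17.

z_0 = 0 + 0i, c = -0.1629 + 1.1000i
Iter 1: z = -0.1629 + 1.1000i, |z|^2 = 1.2365
Iter 2: z = -1.3463 + 0.7417i, |z|^2 = 2.3628
Iter 3: z = 1.0996 + -0.8972i, |z|^2 = 2.0141
Iter 4: z = 0.2414 + -0.8731i, |z|^2 = 0.8206
Iter 5: z = -0.8670 + 0.6785i, |z|^2 = 1.2120
Iter 6: z = 0.1284 + -0.0765i, |z|^2 = 0.0223
Iter 7: z = -0.1522 + 1.0803i, |z|^2 = 1.1903
Iter 8: z = -1.3068 + 0.7711i, |z|^2 = 2.3024
Iter 9: z = 0.9504 + -0.9153i, |z|^2 = 1.7411
Iter 10: z = -0.0974 + -0.6399i, |z|^2 = 0.4189
Iter 11: z = -0.5628 + 1.2247i, |z|^2 = 1.8166
Iter 12: z = -1.3460 + -0.2785i, |z|^2 = 1.8893
Iter 13: z = 1.5714 + 1.8497i, |z|^2 = 5.8905
Escaped at iteration 13

Answer: 13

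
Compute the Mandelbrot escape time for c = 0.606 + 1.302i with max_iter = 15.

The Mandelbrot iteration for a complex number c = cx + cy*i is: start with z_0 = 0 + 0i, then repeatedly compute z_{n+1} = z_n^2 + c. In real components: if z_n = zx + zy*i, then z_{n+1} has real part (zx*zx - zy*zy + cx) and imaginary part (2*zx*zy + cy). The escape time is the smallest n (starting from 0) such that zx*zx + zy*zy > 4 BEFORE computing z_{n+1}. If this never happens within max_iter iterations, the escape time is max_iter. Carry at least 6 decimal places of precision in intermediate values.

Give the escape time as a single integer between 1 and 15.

Answer: 2

Derivation:
z_0 = 0 + 0i, c = 0.6060 + 1.3020i
Iter 1: z = 0.6060 + 1.3020i, |z|^2 = 2.0624
Iter 2: z = -0.7220 + 2.8800i, |z|^2 = 8.8158
Escaped at iteration 2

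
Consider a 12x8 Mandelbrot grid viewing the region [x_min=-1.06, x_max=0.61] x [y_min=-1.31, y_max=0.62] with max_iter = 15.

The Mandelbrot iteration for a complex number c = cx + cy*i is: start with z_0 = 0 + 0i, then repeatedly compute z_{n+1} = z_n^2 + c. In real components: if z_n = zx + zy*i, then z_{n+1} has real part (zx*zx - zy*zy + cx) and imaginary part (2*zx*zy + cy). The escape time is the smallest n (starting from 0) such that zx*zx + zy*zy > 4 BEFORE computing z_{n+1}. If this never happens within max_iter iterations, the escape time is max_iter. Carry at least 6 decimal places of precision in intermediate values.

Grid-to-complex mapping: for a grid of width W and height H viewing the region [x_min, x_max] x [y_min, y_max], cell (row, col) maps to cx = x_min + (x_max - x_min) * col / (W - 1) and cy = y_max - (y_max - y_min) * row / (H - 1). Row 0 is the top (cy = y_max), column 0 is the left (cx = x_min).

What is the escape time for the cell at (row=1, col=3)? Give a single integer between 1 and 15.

z_0 = 0 + 0i, c = -0.6045 + 0.3443i
Iter 1: z = -0.6045 + 0.3443i, |z|^2 = 0.4840
Iter 2: z = -0.3576 + -0.0720i, |z|^2 = 0.1331
Iter 3: z = -0.4818 + 0.3958i, |z|^2 = 0.3888
Iter 4: z = -0.5290 + -0.0371i, |z|^2 = 0.2812
Iter 5: z = -0.3261 + 0.3836i, |z|^2 = 0.2534
Iter 6: z = -0.6453 + 0.0941i, |z|^2 = 0.4253
Iter 7: z = -0.1970 + 0.2228i, |z|^2 = 0.0884
Iter 8: z = -0.6154 + 0.2565i, |z|^2 = 0.4445
Iter 9: z = -0.2917 + 0.0286i, |z|^2 = 0.0859
Iter 10: z = -0.5203 + 0.3276i, |z|^2 = 0.3780
Iter 11: z = -0.4412 + 0.0034i, |z|^2 = 0.1947
Iter 12: z = -0.4099 + 0.3413i, |z|^2 = 0.2845
Iter 13: z = -0.5530 + 0.0645i, |z|^2 = 0.3100
Iter 14: z = -0.3029 + 0.2730i, |z|^2 = 0.1663

Answer: 15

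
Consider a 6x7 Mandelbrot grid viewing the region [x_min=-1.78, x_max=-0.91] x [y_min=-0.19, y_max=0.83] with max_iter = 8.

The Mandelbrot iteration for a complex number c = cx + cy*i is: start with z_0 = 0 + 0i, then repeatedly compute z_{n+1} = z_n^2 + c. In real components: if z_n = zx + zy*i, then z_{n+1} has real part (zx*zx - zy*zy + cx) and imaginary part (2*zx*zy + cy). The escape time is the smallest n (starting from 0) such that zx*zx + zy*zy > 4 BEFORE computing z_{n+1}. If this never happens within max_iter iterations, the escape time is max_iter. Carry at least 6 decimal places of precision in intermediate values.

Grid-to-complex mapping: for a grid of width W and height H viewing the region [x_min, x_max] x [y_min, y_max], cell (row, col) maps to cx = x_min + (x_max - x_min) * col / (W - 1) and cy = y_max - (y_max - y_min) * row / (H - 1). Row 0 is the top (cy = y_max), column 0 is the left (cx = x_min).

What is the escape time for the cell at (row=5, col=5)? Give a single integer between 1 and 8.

Answer: 8

Derivation:
z_0 = 0 + 0i, c = -0.9100 + -0.0200i
Iter 1: z = -0.9100 + -0.0200i, |z|^2 = 0.8285
Iter 2: z = -0.0823 + 0.0164i, |z|^2 = 0.0070
Iter 3: z = -0.9035 + -0.0227i, |z|^2 = 0.8168
Iter 4: z = -0.0942 + 0.0210i, |z|^2 = 0.0093
Iter 5: z = -0.9016 + -0.0240i, |z|^2 = 0.8134
Iter 6: z = -0.0978 + 0.0232i, |z|^2 = 0.0101
Iter 7: z = -0.9010 + -0.0245i, |z|^2 = 0.8124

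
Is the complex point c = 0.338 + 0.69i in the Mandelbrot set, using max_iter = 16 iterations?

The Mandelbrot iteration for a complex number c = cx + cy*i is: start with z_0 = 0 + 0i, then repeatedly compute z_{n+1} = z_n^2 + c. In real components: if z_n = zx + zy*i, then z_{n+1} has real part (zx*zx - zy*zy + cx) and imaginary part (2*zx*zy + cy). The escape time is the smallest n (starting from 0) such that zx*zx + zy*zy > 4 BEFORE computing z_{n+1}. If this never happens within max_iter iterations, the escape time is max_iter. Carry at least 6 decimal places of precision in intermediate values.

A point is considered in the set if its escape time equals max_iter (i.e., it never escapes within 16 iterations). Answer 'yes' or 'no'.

z_0 = 0 + 0i, c = 0.3380 + 0.6900i
Iter 1: z = 0.3380 + 0.6900i, |z|^2 = 0.5903
Iter 2: z = -0.0239 + 1.1564i, |z|^2 = 1.3379
Iter 3: z = -0.9988 + 0.6348i, |z|^2 = 1.4006
Iter 4: z = 0.9326 + -0.5781i, |z|^2 = 1.2039
Iter 5: z = 0.8735 + -0.3882i, |z|^2 = 0.9137
Iter 6: z = 0.9502 + 0.0118i, |z|^2 = 0.9031
Iter 7: z = 1.2408 + 0.7123i, |z|^2 = 2.0470
Iter 8: z = 1.3702 + 2.4577i, |z|^2 = 7.9179
Escaped at iteration 8

Answer: no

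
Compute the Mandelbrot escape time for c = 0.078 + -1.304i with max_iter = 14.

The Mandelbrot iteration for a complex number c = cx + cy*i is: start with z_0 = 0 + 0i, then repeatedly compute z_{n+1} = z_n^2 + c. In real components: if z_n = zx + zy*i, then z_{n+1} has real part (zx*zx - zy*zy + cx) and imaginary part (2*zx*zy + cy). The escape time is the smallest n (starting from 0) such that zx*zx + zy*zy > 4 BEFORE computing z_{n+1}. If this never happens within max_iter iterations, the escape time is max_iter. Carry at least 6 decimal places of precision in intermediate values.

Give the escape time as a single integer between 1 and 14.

Answer: 2

Derivation:
z_0 = 0 + 0i, c = 0.0780 + -1.3040i
Iter 1: z = 0.0780 + -1.3040i, |z|^2 = 1.7065
Iter 2: z = -1.6163 + -1.5074i, |z|^2 = 4.8849
Escaped at iteration 2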